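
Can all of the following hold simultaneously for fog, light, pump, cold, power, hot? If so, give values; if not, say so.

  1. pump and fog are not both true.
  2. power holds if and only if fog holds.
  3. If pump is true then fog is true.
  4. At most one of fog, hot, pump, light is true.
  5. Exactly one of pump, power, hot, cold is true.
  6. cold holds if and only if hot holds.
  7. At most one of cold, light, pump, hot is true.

fog=T, light=F, pump=F, cold=F, power=T, hot=F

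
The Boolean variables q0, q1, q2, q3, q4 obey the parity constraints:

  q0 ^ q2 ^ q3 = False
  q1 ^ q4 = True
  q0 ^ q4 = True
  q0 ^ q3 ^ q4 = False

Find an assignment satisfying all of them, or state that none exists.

q0 = False; q1 = False; q2 = True; q3 = True; q4 = True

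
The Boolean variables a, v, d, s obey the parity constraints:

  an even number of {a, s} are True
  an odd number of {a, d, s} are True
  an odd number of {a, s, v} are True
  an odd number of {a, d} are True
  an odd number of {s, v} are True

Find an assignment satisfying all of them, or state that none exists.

a=F; v=T; d=T; s=F

{a, s}: 0 true → even ✓
{a, d, s}: 1 true → odd ✓
{a, s, v}: 1 true → odd ✓
{a, d}: 1 true → odd ✓
{s, v}: 1 true → odd ✓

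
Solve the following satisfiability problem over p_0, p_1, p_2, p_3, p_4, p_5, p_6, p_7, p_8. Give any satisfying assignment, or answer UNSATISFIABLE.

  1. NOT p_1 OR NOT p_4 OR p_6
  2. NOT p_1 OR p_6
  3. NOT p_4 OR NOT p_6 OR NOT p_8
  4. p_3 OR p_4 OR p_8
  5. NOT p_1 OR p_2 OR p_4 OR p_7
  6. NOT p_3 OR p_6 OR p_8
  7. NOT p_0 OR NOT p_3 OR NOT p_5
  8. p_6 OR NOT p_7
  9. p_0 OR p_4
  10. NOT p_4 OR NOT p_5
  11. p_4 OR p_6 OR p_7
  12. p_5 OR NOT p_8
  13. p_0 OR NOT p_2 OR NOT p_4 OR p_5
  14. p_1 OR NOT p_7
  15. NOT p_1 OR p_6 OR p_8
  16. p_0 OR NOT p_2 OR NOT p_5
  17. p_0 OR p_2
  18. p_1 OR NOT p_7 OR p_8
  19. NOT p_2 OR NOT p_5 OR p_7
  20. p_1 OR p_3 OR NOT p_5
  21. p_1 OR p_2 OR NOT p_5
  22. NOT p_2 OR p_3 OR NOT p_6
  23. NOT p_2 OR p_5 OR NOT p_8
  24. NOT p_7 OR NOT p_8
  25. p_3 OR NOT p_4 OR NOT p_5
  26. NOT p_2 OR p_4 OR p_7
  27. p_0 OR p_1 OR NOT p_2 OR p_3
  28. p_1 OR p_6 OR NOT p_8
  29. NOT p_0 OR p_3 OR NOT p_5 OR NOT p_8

p_0 = True; p_1 = False; p_2 = False; p_3 = False; p_4 = True; p_5 = False; p_6 = False; p_7 = False; p_8 = False

Set p_0 = True.
Set p_1 = False.
  then (p_1 OR NOT p_7) forces p_7 = False.
Set p_2 = False.
  then (p_1 OR p_2 OR NOT p_5) forces p_5 = False.
  then (p_5 OR NOT p_8) forces p_8 = False.
Set p_3 = False.
  then (p_3 OR p_4 OR p_8) forces p_4 = True.
Set p_6 = False.
All clauses satisfied.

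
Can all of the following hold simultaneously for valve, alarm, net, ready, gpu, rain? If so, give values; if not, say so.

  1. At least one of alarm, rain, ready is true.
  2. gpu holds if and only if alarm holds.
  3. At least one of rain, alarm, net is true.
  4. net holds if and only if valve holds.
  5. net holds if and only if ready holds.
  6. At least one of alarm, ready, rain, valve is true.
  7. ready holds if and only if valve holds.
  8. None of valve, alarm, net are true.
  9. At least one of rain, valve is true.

valve = False, alarm = False, net = False, ready = False, gpu = False, rain = True

  (1) {alarm, rain, ready}: 1 true — at least one ✓
  (2) gpu=F, alarm=F — same ✓
  (3) {rain, alarm, net}: 1 true — at least one ✓
  (4) net=F, valve=F — same ✓
  (5) net=F, ready=F — same ✓
  (6) {alarm, ready, rain, valve}: 1 true — at least one ✓
  (7) ready=F, valve=F — same ✓
  (8) {valve, alarm, net}: 0 true — none ✓
  (9) {rain, valve}: 1 true — at least one ✓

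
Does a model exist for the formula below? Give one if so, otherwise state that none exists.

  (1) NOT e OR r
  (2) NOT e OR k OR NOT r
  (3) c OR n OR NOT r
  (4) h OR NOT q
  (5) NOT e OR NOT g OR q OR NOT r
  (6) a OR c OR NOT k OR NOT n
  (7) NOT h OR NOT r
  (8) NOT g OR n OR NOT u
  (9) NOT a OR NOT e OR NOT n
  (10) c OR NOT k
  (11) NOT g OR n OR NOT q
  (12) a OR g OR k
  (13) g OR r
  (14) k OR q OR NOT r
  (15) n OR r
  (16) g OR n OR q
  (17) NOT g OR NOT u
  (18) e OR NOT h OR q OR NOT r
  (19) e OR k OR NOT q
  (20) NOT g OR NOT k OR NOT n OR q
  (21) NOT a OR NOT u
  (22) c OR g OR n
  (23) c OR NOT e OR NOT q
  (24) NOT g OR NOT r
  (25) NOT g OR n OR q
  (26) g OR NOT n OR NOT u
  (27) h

n = True; q = False; h = True; g = True; k = False; a = True; r = False; u = False; e = False; c = False

Unit clause (h) forces h = True.
In (NOT h OR NOT r) only NOT r is left, so r = False.
In (g OR r) only g is left, so g = True.
In (n OR r) only n is left, so n = True.
In (NOT g OR NOT u) only NOT u is left, so u = False.
In (NOT e OR r) only NOT e is left, so e = False.
Set q = False.
  then (NOT g OR NOT k OR NOT n OR q) forces k = False.
Set a = True.
Set c = False.
All clauses satisfied.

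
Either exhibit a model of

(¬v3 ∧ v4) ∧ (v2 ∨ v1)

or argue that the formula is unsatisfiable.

v1: False; v2: True; v3: False; v4: True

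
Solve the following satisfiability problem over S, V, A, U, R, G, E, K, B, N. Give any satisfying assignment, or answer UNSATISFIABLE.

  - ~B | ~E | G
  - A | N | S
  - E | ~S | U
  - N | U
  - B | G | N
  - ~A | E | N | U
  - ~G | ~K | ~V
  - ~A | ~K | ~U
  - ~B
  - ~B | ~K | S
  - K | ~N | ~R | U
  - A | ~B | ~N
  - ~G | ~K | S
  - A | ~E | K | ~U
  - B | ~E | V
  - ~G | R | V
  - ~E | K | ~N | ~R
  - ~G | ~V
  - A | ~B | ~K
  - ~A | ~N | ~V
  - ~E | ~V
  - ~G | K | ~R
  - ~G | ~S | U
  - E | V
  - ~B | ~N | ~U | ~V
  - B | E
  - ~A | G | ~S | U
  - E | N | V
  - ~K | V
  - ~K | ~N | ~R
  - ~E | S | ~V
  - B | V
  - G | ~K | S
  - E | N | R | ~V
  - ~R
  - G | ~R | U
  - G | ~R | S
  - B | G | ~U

UNSATISFIABLE

Case B = True:
  Clause (~B) is falsified — contradiction.
Case B = False:
  (B | E) forces E = True.
  (B | ~E | V) forces V = True.
  Clause (~E | ~V) is falsified — contradiction.
Both cases fail, so the formula is unsatisfiable.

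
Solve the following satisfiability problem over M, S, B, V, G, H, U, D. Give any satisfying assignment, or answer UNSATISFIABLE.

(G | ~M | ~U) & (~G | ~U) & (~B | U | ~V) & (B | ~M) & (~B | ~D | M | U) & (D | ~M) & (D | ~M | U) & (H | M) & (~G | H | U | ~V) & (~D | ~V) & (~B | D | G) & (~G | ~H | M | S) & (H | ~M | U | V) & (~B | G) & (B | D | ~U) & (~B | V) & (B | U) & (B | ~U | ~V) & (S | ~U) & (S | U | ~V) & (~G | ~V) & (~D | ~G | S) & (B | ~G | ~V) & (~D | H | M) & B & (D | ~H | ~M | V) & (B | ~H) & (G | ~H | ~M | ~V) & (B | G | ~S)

Case B = True:
  (~B | G) forces G = True.
  (~G | ~U) forces U = False.
  (~B | U | ~V) forces V = False.
  Clause (~B | V) is falsified — contradiction.
Case B = False:
  Clause (B) is falsified — contradiction.
Both cases fail, so the formula is unsatisfiable.

The formula is unsatisfiable.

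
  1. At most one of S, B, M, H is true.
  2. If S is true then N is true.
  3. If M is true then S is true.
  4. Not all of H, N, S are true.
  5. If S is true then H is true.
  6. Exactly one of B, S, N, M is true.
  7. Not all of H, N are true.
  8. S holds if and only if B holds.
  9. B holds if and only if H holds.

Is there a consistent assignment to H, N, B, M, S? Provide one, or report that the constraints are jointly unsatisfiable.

H=F; N=T; B=F; M=F; S=F

  (1) {S, B, M, H}: 0 true — at most one ✓
  (2) S=F ⇒ N: vacuous ✓
  (3) M=F ⇒ S: vacuous ✓
  (4) {H, N, S}: 1/3 true — not all ✓
  (5) S=F ⇒ H: vacuous ✓
  (6) {B, S, N, M}: 1 true — exactly one ✓
  (7) {H, N}: 1/2 true — not all ✓
  (8) S=F, B=F — same ✓
  (9) B=F, H=F — same ✓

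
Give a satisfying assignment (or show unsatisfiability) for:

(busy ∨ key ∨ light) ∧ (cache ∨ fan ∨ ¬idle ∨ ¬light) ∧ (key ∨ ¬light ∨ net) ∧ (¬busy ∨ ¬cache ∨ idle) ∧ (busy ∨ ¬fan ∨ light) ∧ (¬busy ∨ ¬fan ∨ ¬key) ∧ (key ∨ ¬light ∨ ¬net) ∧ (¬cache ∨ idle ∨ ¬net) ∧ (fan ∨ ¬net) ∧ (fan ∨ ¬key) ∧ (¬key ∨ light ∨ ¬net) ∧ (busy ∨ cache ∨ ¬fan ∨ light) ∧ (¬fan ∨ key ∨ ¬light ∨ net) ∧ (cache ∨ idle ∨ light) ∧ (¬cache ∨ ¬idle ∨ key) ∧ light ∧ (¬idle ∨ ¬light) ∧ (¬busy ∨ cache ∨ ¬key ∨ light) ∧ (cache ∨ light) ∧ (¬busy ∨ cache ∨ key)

Unit clause (light) forces light = True.
In (¬idle ∨ ¬light) only ¬idle is left, so idle = False.
Set cache = True.
  then (¬busy ∨ ¬cache ∨ idle) forces busy = False.
  then (¬cache ∨ idle ∨ ¬net) forces net = False.
  then (key ∨ ¬light ∨ net) forces key = True.
  then (fan ∨ ¬key) forces fan = True.
All clauses satisfied.

light = True, cache = True, key = True, busy = False, fan = True, net = False, idle = False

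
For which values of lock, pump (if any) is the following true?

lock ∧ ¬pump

lock = True, pump = False

  ¬pump = True
Both conjuncts True, so the formula holds.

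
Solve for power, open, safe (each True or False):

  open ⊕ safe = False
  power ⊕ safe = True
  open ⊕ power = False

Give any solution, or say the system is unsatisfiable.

Adding constraints 1, 2, 3 mod 2: every variable appears an even number of times on the left, so the left side is 0.
But the right sides sum to 1 (mod 2). 0 ≠ 1 — the system is inconsistent.

UNSATISFIABLE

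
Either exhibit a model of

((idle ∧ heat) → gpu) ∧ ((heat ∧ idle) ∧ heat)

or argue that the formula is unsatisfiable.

idle: True; heat: True; gpu: True

  (idle ∧ heat) → gpu = True
    idle ∧ heat = True
  (heat ∧ idle) ∧ heat = True
    heat ∧ idle = True
Both conjuncts True, so the formula holds.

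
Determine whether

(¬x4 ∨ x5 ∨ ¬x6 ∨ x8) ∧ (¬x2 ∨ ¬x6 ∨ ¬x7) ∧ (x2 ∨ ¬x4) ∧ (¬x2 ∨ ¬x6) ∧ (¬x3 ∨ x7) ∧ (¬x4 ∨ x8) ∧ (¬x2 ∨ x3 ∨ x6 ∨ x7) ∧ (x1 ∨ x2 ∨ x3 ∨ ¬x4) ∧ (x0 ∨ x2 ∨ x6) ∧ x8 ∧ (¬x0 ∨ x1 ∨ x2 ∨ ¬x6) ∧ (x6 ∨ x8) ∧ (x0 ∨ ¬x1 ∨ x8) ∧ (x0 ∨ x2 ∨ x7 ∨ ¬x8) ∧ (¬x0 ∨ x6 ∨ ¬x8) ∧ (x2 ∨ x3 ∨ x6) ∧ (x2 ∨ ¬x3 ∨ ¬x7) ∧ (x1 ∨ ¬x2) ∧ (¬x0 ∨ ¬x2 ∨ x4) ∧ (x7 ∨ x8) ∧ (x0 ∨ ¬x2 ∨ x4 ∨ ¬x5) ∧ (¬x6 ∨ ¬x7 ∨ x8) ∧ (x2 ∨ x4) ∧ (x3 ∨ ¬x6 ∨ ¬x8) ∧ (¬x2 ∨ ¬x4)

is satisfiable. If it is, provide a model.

x0: False, x1: True, x2: True, x3: True, x4: False, x5: False, x6: False, x7: True, x8: True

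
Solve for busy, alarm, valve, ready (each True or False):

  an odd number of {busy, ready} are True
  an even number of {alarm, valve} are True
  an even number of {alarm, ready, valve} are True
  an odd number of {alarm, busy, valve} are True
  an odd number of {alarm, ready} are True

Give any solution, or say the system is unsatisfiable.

busy = True, alarm = True, valve = True, ready = False

{busy, ready}: 1 true → odd ✓
{alarm, valve}: 2 true → even ✓
{alarm, ready, valve}: 2 true → even ✓
{alarm, busy, valve}: 3 true → odd ✓
{alarm, ready}: 1 true → odd ✓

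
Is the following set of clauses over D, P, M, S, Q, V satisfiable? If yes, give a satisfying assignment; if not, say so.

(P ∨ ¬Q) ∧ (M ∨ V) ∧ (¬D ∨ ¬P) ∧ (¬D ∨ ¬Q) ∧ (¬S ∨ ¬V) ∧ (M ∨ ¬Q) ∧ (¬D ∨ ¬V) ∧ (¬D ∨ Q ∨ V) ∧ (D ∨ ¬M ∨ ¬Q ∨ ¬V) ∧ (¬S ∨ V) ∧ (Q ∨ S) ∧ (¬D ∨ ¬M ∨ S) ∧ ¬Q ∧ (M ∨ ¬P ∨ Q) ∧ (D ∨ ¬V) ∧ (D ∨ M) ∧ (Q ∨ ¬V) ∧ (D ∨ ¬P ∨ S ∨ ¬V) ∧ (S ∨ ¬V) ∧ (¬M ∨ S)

Case S = True:
  (¬S ∨ ¬V) forces V = False.
  Clause (¬S ∨ V) is falsified — contradiction.
Case S = False:
  (Q ∨ S) forces Q = True.
  Clause (¬Q) is falsified — contradiction.
Both cases fail, so the formula is unsatisfiable.

UNSATISFIABLE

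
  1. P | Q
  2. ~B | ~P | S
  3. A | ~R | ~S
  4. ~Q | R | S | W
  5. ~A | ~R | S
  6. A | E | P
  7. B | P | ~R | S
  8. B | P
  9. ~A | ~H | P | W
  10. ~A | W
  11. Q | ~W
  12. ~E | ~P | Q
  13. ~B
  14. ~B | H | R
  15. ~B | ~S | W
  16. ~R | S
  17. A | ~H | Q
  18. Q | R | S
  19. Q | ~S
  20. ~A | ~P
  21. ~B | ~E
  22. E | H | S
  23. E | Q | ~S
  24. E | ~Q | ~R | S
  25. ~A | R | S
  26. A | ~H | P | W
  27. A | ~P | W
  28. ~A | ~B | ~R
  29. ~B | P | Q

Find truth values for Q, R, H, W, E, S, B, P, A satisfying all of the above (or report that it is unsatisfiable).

Q=T, R=F, H=F, W=T, E=T, S=F, B=F, P=T, A=F

Unit clause (~B) forces B = False.
In (B | P) only P is left, so P = True.
In (~A | ~P) only ~A is left, so A = False.
In (A | ~P | W) only W is left, so W = True.
In (Q | ~W) only Q is left, so Q = True.
Try R = True:
  (A | ~R | ~S) forces S = False.
  clause (~R | S) is falsified — backtrack.
So R = False.
Set H = False.
Set E = True.
Set S = False.
All clauses satisfied.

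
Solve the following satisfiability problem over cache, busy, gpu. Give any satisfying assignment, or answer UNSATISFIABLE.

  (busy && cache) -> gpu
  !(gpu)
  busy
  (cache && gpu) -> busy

cache=F; busy=T; gpu=F

Unit clause (busy) forces busy = True.
Unit clause (!gpu) forces gpu = False.
In (!busy || !cache || gpu) only !cache is left, so cache = False.
Check each clause:
  (busy): busy holds.
  (!gpu): !gpu holds.
  (!busy || !cache || gpu): !cache holds.
  (busy || !cache || !gpu): busy holds.
All clauses satisfied.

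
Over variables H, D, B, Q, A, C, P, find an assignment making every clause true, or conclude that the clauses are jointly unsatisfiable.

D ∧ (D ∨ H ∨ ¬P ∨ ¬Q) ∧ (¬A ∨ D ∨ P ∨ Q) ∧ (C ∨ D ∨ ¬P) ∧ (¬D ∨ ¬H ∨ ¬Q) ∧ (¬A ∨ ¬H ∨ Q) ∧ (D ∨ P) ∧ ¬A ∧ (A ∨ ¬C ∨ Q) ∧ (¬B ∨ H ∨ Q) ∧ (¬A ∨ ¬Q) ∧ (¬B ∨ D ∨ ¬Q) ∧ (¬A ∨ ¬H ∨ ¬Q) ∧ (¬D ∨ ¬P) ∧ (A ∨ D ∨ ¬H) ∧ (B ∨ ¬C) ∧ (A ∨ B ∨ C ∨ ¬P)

H = False; D = True; B = True; Q = True; A = False; C = False; P = False

Unit clause (D) forces D = True.
Unit clause (¬A) forces A = False.
In (¬D ∨ ¬P) only ¬P is left, so P = False.
Set H = False.
Set B = True.
  then (¬B ∨ H ∨ Q) forces Q = True.
Set C = False.
All clauses satisfied.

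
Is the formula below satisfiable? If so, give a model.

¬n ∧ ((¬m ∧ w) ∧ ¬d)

n=F, m=F, d=F, w=T

  ¬n = True
  (¬m ∧ w) ∧ ¬d = True
    ¬m ∧ w = True
      ¬m = True
    ¬d = True
Both conjuncts True, so the formula holds.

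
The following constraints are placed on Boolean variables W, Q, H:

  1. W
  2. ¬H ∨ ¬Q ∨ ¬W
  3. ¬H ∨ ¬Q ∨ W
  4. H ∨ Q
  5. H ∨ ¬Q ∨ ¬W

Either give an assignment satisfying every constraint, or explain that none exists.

W = True; Q = False; H = True

Unit clause (W) forces W = True.
Try Q = True:
  (¬H ∨ ¬Q ∨ ¬W) forces H = False.
  clause (H ∨ ¬Q ∨ ¬W) is falsified — backtrack.
So Q = False.
  then (H ∨ Q) forces H = True.
Check each clause:
  (W): W holds.
  (¬H ∨ ¬Q ∨ ¬W): ¬Q holds.
  (¬H ∨ ¬Q ∨ W): ¬Q holds.
  (H ∨ Q): H holds.
  (H ∨ ¬Q ∨ ¬W): H holds.
All clauses satisfied.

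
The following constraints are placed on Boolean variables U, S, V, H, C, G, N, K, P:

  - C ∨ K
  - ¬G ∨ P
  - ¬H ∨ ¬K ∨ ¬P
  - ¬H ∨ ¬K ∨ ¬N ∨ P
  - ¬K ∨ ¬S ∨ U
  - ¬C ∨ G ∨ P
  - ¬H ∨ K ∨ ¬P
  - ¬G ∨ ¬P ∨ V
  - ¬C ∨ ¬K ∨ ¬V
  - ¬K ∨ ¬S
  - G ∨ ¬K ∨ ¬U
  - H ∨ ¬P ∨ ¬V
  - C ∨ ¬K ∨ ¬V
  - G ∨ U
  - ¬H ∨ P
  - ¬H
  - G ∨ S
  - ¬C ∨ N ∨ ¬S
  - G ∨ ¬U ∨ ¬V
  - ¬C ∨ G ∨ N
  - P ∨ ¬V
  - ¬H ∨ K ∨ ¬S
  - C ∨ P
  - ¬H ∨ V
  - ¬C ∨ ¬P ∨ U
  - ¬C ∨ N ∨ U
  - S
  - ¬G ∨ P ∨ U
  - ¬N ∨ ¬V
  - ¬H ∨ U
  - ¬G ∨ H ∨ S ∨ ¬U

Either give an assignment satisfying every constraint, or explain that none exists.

Unit clause (¬H) forces H = False.
Unit clause (S) forces S = True.
In (¬K ∨ ¬S) only ¬K is left, so K = False.
In (C ∨ K) only C is left, so C = True.
In (¬C ∨ N ∨ ¬S) only N is left, so N = True.
In (¬N ∨ ¬V) only ¬V is left, so V = False.
Try U = False:
  (G ∨ U) forces G = True.
  (¬G ∨ P) forces P = True.
  clause (¬G ∨ ¬P ∨ V) is falsified — backtrack.
So U = True.
Set G = False.
  then (¬C ∨ G ∨ P) forces P = True.
All clauses satisfied.

U=T, S=T, V=F, H=F, C=T, G=F, N=T, K=F, P=T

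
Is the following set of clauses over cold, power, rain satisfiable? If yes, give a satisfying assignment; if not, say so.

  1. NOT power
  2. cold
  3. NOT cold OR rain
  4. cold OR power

Unit clause (NOT power) forces power = False.
Unit clause (cold) forces cold = True.
In (NOT cold OR rain) only rain is left, so rain = True.
All clauses satisfied.

cold: True; power: False; rain: True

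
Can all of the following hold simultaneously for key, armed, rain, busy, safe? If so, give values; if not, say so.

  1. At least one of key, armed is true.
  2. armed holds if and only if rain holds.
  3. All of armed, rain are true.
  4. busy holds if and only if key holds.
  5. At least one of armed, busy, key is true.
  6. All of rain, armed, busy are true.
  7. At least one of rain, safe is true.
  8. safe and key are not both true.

key = True, armed = True, rain = True, busy = True, safe = False

  (1) {key, armed}: 2 true — at least one ✓
  (2) armed=T, rain=T — same ✓
  (3) {armed, rain}: all 2 true ✓
  (4) busy=T, key=T — same ✓
  (5) {armed, busy, key}: 3 true — at least one ✓
  (6) {rain, armed, busy}: all 3 true ✓
  (7) {rain, safe}: 1 true — at least one ✓
  (8) safe=F, key=T — not both ✓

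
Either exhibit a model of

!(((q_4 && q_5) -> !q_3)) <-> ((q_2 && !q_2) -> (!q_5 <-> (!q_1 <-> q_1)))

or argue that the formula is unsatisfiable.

q_1 = True; q_2 = False; q_3 = True; q_4 = True; q_5 = True

  !(((q_4 && q_5) -> !q_3)) <-> ((q_2 && !q_2) -> (!q_5 <-> (!q_1 <-> q_1))) = True
    !(((q_4 && q_5) -> !q_3)) = True
      (q_4 && q_5) -> !q_3 = False
        q_4 && q_5 = True
        !q_3 = False
    (q_2 && !q_2) -> (!q_5 <-> (!q_1 <-> q_1)) = True
      q_2 && !q_2 = False
        !q_2 = True
      !q_5 <-> (!q_1 <-> q_1) = True
        !q_5 = False
        !q_1 <-> q_1 = False
          !q_1 = False
The formula evaluates to True.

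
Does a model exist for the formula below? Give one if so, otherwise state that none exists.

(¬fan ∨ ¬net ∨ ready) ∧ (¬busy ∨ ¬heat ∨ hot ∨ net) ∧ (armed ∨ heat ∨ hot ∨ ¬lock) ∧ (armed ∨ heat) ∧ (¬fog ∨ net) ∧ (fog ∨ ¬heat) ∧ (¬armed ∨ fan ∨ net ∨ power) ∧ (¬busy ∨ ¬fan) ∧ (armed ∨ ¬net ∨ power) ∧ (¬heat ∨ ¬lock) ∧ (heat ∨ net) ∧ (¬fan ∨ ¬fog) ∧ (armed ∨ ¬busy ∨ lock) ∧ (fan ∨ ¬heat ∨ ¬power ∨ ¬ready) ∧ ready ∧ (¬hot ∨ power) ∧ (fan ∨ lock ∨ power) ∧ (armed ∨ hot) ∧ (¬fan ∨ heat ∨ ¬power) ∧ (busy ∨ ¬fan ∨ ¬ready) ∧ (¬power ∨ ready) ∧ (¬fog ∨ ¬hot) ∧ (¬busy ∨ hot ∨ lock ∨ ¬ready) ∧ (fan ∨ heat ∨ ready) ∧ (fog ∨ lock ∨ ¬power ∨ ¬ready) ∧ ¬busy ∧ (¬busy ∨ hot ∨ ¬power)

Unit clause (ready) forces ready = True.
Unit clause (¬busy) forces busy = False.
In (busy ∨ ¬fan ∨ ¬ready) only ¬fan is left, so fan = False.
Set hot = True.
  then (¬hot ∨ power) forces power = True.
  then (¬fog ∨ ¬hot) forces fog = False.
  then (fog ∨ lock ∨ ¬power ∨ ¬ready) forces lock = True.
  then (fog ∨ ¬heat) forces heat = False.
  then (heat ∨ net) forces net = True.
  then (armed ∨ heat) forces armed = True.
All clauses satisfied.

fan=F; hot=T; lock=T; ready=T; power=T; busy=F; net=T; armed=T; heat=F; fog=F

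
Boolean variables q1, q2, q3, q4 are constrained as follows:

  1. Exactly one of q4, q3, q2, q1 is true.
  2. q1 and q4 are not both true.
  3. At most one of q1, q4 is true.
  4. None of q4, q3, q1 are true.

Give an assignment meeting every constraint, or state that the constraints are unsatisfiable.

q1 = False, q2 = True, q3 = False, q4 = False

  (1) {q4, q3, q2, q1}: 1 true — exactly one ✓
  (2) q1=F, q4=F — not both ✓
  (3) {q1, q4}: 0 true — at most one ✓
  (4) {q4, q3, q1}: 0 true — none ✓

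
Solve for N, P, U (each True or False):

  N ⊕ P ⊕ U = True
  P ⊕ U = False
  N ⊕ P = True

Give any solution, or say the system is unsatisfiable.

N = True, P = False, U = False

N ⊕ P ⊕ U = T ⊕ F ⊕ F = True ✓
P ⊕ U = F ⊕ F = False ✓
N ⊕ P = T ⊕ F = True ✓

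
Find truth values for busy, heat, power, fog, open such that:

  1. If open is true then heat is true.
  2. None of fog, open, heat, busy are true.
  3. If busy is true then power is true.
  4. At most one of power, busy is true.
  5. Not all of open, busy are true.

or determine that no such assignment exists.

busy = False, heat = False, power = True, fog = False, open = False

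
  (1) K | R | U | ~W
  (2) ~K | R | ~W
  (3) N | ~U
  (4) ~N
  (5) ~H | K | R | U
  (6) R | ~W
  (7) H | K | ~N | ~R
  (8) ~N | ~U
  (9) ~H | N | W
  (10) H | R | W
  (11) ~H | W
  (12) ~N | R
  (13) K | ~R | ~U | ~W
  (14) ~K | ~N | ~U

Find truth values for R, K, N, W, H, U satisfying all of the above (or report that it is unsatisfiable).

R = True, K = True, N = False, W = True, H = True, U = False

Unit clause (~N) forces N = False.
In (N | ~U) only ~U is left, so U = False.
Try R = False:
  (R | ~W) forces W = False.
  (~H | N | W) forces H = False.
  clause (H | R | W) is falsified — backtrack.
So R = True.
Set K = True.
Set W = True.
Set H = True.
All clauses satisfied.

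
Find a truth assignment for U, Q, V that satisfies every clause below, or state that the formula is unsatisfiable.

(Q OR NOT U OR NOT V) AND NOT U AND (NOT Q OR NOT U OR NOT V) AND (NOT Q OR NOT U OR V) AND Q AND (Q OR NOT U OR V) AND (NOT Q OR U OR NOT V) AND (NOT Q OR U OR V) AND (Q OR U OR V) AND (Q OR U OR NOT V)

Case U = True:
  Clause (NOT U) is falsified — contradiction.
Case U = False:
  (Q) forces Q = True.
  (NOT Q OR U OR NOT V) forces V = False.
  Clause (NOT Q OR U OR V) is falsified — contradiction.
Both cases fail, so the formula is unsatisfiable.

Unsatisfiable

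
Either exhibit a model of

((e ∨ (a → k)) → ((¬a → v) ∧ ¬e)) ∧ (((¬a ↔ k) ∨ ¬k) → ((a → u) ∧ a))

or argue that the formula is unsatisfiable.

u: True, v: False, e: False, a: True, k: False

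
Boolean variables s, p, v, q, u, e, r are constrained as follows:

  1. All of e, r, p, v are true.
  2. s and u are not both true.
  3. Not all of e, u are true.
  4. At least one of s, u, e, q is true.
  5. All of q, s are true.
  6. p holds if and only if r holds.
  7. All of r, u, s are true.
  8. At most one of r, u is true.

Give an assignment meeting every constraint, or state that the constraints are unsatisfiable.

Unsatisfiable — no assignment works.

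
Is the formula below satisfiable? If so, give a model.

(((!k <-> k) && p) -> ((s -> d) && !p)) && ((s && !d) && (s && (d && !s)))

Case d = True: the conjunct !d is False.
Case d = False: the conjunct d is False.
Both cases fail — unsatisfiable.

Unsatisfiable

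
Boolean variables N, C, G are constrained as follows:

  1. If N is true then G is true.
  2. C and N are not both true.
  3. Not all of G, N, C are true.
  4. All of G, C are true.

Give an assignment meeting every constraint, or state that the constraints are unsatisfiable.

N = False, C = True, G = True

  (1) N=F ⇒ G: vacuous ✓
  (2) C=T, N=F — not both ✓
  (3) {G, N, C}: 2/3 true — not all ✓
  (4) {G, C}: all 2 true ✓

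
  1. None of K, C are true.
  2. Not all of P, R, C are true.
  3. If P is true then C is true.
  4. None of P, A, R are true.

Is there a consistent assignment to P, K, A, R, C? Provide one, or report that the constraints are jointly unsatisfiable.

P: False, K: False, A: False, R: False, C: False

  (1) {K, C}: 0 true — none ✓
  (2) {P, R, C}: 0/3 true — not all ✓
  (3) P=F ⇒ C: vacuous ✓
  (4) {P, A, R}: 0 true — none ✓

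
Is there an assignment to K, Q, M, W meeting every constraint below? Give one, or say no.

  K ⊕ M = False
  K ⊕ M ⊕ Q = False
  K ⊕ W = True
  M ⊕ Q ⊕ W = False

Adding constraints 2, 3, 4 mod 2: every variable appears an even number of times on the left, so the left side is 0.
But the right sides sum to 1 (mod 2). 0 ≠ 1 — the system is inconsistent.

No satisfying assignment exists.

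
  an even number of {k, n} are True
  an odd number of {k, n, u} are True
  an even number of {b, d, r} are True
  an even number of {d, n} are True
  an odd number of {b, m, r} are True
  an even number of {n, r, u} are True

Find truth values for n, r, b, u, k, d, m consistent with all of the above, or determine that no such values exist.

n = False, r = True, b = True, u = True, k = False, d = False, m = True

{k, n}: 0 true → even ✓
{k, n, u}: 1 true → odd ✓
{b, d, r}: 2 true → even ✓
{d, n}: 0 true → even ✓
{b, m, r}: 3 true → odd ✓
{n, r, u}: 2 true → even ✓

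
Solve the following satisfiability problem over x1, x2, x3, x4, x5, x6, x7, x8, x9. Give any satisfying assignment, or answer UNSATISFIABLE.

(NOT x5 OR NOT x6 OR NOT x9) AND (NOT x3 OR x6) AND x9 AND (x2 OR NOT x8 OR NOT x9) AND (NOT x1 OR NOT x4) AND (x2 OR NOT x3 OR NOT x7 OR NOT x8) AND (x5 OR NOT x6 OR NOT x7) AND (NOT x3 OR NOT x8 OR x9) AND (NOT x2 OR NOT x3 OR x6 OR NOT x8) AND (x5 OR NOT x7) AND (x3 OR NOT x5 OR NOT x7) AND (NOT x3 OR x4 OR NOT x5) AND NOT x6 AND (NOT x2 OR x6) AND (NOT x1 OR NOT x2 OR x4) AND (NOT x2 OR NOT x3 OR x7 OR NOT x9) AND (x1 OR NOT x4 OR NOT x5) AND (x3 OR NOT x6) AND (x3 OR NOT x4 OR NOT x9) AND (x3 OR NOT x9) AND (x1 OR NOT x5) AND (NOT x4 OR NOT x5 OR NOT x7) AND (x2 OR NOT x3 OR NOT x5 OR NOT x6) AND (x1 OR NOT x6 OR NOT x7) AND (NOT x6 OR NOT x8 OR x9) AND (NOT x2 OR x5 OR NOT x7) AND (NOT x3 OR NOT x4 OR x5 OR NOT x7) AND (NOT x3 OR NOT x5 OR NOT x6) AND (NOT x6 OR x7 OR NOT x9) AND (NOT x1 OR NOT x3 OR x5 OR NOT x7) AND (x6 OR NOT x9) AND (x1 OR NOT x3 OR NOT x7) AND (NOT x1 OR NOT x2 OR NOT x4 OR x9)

No satisfying assignment exists.

Case x9 = True:
  (NOT x6) forces x6 = False.
  Clause (x6 OR NOT x9) is falsified — contradiction.
Case x9 = False:
  Clause (x9) is falsified — contradiction.
Both cases fail, so the formula is unsatisfiable.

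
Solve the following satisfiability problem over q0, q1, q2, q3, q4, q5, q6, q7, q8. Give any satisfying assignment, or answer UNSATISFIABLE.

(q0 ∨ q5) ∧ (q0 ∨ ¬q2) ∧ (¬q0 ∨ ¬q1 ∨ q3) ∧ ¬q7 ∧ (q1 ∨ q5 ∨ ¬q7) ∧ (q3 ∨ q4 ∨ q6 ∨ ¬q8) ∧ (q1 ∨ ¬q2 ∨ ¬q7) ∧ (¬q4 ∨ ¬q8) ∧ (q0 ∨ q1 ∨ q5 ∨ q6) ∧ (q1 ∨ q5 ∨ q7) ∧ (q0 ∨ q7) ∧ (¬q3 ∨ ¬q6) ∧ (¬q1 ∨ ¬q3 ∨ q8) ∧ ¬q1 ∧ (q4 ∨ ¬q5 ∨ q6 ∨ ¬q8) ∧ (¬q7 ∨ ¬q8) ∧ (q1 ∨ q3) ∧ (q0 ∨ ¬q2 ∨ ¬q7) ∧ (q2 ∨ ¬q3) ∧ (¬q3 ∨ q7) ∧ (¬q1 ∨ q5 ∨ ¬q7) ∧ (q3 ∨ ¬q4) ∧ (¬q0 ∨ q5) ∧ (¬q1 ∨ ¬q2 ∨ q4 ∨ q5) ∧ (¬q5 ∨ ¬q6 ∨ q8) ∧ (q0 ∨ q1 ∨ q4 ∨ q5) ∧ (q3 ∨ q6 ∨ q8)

The formula is unsatisfiable.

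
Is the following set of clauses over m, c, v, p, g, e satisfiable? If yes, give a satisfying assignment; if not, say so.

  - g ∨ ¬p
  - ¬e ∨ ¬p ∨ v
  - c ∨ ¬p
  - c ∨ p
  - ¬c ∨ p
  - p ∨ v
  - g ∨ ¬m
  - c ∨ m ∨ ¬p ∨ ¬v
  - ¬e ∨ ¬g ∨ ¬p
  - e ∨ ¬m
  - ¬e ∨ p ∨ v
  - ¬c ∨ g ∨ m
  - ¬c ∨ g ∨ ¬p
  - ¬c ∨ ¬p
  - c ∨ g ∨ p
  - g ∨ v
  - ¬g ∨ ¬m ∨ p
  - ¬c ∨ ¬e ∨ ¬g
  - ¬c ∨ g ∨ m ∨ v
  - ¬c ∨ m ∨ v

Unsatisfiable

Case c = True:
  (¬c ∨ p) forces p = True.
  Clause (¬c ∨ ¬p) is falsified — contradiction.
Case c = False:
  (c ∨ ¬p) forces p = False.
  Clause (c ∨ p) is falsified — contradiction.
Both cases fail, so the formula is unsatisfiable.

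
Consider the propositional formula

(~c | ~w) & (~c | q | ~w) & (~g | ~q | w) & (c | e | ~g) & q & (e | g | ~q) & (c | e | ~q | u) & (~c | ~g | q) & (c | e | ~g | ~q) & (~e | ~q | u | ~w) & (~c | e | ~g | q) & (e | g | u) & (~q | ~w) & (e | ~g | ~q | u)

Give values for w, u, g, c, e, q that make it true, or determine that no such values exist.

w = False; u = True; g = False; c = False; e = True; q = True

Unit clause (q) forces q = True.
In (~q | ~w) only ~w is left, so w = False.
In (~g | ~q | w) only ~g is left, so g = False.
In (e | g | ~q) only e is left, so e = True.
Set u = True.
Set c = False.
All clauses satisfied.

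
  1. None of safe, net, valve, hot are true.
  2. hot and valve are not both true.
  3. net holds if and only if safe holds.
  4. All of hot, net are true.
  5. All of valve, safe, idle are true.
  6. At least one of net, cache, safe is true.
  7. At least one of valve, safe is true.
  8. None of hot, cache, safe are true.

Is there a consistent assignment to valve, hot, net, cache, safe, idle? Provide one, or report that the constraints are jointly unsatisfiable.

No satisfying assignment exists.

Case valve = True:
  Constraint (1) is violated (valve=T) — contradiction.
Case valve = False:
  Constraint (5) is violated (valve=F) — contradiction.
Both cases fail — unsatisfiable.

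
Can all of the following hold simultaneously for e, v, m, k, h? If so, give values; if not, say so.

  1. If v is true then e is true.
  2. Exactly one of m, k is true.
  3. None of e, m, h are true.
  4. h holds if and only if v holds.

e = False; v = False; m = False; k = True; h = False

  (1) v=F ⇒ e: vacuous ✓
  (2) {m, k}: 1 true — exactly one ✓
  (3) {e, m, h}: 0 true — none ✓
  (4) h=F, v=F — same ✓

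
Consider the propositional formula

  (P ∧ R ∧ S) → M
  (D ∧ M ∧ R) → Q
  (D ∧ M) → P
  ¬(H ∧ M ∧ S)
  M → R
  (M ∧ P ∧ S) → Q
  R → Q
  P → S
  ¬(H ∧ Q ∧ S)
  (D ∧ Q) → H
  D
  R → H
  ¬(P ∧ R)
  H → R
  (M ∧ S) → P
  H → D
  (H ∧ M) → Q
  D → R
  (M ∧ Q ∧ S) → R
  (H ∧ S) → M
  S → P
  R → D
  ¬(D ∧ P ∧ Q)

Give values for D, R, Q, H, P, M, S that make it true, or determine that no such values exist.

Unit clause (D) forces D = True.
In (¬D ∨ R) only R is left, so R = True.
In (¬P ∨ ¬R) only ¬P is left, so P = False.
In (¬D ∨ ¬M ∨ P) only ¬M is left, so M = False.
In (H ∨ ¬R) only H is left, so H = True.
In (¬H ∨ M ∨ ¬S) only ¬S is left, so S = False.
In (Q ∨ ¬R) only Q is left, so Q = True.
All clauses satisfied.

D = True, R = True, Q = True, H = True, P = False, M = False, S = False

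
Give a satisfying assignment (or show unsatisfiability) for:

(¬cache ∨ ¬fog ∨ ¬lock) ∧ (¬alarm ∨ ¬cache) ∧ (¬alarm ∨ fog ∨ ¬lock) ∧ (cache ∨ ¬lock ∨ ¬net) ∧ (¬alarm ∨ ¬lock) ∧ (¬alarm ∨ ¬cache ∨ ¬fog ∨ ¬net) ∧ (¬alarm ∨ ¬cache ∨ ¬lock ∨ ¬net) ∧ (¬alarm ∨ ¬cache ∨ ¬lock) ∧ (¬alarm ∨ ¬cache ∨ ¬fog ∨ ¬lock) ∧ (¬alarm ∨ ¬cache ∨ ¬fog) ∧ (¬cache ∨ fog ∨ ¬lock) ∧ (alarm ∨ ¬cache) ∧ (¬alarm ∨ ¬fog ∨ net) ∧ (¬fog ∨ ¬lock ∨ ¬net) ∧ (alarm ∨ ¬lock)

Try lock = True:
  (¬alarm ∨ ¬lock) forces alarm = False.
  clause (alarm ∨ ¬lock) is falsified — backtrack.
So lock = False.
Set cache = False.
Set fog = False.
Set alarm = False.
Set net = True.
All clauses satisfied.

lock = False, cache = False, fog = False, alarm = False, net = True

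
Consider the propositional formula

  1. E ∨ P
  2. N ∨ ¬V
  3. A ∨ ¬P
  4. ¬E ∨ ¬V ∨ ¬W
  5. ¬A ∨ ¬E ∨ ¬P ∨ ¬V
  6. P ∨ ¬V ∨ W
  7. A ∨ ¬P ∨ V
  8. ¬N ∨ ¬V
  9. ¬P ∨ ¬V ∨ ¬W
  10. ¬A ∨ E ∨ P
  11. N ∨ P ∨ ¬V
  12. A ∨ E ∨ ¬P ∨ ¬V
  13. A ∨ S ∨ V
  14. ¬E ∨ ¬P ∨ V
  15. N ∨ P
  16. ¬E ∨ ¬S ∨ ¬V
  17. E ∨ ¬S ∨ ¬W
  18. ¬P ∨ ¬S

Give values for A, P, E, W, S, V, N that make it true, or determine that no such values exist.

Set A = False.
  then (A ∨ ¬P) forces P = False.
  then (N ∨ P) forces N = True.
  then (E ∨ P) forces E = True.
  then (¬N ∨ ¬V) forces V = False.
  then (A ∨ S ∨ V) forces S = True.
Set W = False.
All clauses satisfied.

A = False; P = False; E = True; W = False; S = True; V = False; N = True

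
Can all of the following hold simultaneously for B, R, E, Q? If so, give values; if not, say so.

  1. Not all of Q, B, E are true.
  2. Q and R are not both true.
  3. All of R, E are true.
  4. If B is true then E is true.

B=T, R=T, E=T, Q=F

  (1) {Q, B, E}: 2/3 true — not all ✓
  (2) Q=F, R=T — not both ✓
  (3) {R, E}: all 2 true ✓
  (4) B=T ⇒ E: T ✓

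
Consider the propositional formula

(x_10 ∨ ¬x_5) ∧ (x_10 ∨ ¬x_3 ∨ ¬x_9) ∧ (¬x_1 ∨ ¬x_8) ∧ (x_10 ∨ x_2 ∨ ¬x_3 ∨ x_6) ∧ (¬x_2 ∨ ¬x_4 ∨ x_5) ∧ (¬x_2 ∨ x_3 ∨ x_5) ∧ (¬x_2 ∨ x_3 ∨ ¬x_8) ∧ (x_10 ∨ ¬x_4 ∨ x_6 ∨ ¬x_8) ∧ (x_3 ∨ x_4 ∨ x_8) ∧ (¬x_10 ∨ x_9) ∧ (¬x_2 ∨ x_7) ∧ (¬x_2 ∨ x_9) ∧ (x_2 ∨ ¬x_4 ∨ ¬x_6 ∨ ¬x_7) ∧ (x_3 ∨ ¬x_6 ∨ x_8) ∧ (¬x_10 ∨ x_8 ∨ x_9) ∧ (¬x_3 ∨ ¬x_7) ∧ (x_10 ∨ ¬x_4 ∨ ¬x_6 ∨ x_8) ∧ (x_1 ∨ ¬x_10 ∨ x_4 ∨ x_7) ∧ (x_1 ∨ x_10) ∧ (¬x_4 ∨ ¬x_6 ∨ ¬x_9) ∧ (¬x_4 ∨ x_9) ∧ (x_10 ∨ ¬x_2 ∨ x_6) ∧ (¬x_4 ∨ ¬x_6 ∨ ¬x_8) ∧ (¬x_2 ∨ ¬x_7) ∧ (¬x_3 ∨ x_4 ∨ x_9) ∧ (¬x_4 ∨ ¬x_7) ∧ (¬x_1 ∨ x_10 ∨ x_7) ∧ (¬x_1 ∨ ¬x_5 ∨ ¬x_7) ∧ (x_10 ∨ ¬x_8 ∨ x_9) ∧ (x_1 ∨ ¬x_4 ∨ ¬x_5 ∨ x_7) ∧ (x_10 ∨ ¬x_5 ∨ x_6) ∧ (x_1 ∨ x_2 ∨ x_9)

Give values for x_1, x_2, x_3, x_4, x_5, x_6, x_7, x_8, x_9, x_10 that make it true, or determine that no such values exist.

x_1: False, x_2: False, x_3: False, x_4: False, x_5: False, x_6: True, x_7: True, x_8: True, x_9: True, x_10: True

Set x_1 = False.
  then (x_1 ∨ x_10) forces x_10 = True.
  then (¬x_10 ∨ x_9) forces x_9 = True.
Set x_2 = False.
Set x_3 = False.
Set x_4 = False.
  then (x_3 ∨ x_4 ∨ x_8) forces x_8 = True.
  then (x_1 ∨ ¬x_10 ∨ x_4 ∨ x_7) forces x_7 = True.
Set x_5 = False.
Set x_6 = True.
All clauses satisfied.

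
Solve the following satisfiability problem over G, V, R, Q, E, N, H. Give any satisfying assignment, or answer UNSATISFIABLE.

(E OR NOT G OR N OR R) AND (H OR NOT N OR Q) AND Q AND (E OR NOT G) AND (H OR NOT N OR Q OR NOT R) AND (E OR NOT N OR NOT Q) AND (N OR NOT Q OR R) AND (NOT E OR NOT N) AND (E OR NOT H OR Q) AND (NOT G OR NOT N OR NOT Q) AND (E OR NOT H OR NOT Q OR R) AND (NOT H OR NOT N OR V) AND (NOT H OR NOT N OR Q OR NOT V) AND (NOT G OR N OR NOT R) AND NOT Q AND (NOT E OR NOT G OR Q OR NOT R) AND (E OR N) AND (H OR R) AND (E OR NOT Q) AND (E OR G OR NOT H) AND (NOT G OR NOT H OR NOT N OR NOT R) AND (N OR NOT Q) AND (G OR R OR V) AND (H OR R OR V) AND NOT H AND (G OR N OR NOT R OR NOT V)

The formula is unsatisfiable.

Case Q = True:
  Clause (NOT Q) is falsified — contradiction.
Case Q = False:
  Clause (Q) is falsified — contradiction.
Both cases fail, so the formula is unsatisfiable.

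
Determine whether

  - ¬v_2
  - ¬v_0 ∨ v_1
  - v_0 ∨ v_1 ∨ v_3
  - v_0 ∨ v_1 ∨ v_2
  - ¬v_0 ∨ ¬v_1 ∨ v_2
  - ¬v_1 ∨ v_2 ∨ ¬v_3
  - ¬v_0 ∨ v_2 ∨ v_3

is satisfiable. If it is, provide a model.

v_0 = False, v_1 = True, v_2 = False, v_3 = False

Unit clause (¬v_2) forces v_2 = False.
Try v_0 = True:
  (¬v_0 ∨ v_1) forces v_1 = True.
  clause (¬v_0 ∨ ¬v_1 ∨ v_2) is falsified — backtrack.
So v_0 = False.
  then (v_0 ∨ v_1 ∨ v_2) forces v_1 = True.
  then (¬v_1 ∨ v_2 ∨ ¬v_3) forces v_3 = False.
Check each clause:
  (¬v_2): ¬v_2 holds.
  (¬v_0 ∨ v_1): ¬v_0 holds.
  (v_0 ∨ v_1 ∨ v_3): v_1 holds.
  (v_0 ∨ v_1 ∨ v_2): v_1 holds.
  (¬v_0 ∨ ¬v_1 ∨ v_2): ¬v_0 holds.
  (¬v_1 ∨ v_2 ∨ ¬v_3): ¬v_3 holds.
  (¬v_0 ∨ v_2 ∨ v_3): ¬v_0 holds.
All clauses satisfied.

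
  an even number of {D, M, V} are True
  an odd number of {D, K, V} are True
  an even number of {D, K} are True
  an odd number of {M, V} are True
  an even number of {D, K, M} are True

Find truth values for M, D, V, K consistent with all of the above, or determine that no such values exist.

M: False, D: True, V: True, K: True

{D, M, V}: 2 true → even ✓
{D, K, V}: 3 true → odd ✓
{D, K}: 2 true → even ✓
{M, V}: 1 true → odd ✓
{D, K, M}: 2 true → even ✓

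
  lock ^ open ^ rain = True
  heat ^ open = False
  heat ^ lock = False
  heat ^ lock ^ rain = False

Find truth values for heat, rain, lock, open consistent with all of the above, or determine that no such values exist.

Adding constraints 1, 2, 4 mod 2: every variable appears an even number of times on the left, so the left side is 0.
But the right sides sum to 1 (mod 2). 0 ≠ 1 — the system is inconsistent.

The formula is unsatisfiable.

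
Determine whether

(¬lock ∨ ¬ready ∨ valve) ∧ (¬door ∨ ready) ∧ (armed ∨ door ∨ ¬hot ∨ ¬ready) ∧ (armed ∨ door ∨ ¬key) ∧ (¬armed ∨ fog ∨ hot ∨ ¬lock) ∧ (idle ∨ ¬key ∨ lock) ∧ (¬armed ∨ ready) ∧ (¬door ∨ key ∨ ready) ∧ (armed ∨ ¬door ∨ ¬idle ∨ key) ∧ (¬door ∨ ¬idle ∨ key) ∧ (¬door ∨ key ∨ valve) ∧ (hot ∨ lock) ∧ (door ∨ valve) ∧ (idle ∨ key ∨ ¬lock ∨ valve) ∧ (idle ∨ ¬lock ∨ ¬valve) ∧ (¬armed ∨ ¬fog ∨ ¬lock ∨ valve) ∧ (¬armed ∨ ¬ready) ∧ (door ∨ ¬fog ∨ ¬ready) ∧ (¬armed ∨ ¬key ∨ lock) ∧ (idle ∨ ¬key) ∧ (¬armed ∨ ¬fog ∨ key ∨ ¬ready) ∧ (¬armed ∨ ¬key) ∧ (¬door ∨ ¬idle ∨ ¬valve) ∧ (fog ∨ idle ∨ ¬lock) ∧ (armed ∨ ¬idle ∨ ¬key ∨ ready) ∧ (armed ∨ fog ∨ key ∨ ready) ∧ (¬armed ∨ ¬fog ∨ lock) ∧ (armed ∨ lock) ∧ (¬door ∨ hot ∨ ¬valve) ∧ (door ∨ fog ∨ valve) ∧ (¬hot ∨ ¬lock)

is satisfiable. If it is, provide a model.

Try lock = False:
  (hot ∨ lock) forces hot = True.
  (armed ∨ lock) forces armed = True.
  (¬armed ∨ ready) forces ready = True.
  clause (¬armed ∨ ¬ready) is falsified — backtrack.
So lock = True.
  then (¬hot ∨ ¬lock) forces hot = False.
Set idle = True.
Set fog = False.
  then (¬armed ∨ fog ∨ hot ∨ ¬lock) forces armed = False.
Try door = True:
  (¬door ∨ ready) forces ready = True.
  (¬lock ∨ ¬ready ∨ valve) forces valve = True.
  clause (¬door ∨ ¬idle ∨ ¬valve) is falsified — backtrack.
So door = False.
  then (armed ∨ door ∨ ¬key) forces key = False.
  then (door ∨ valve) forces valve = True.
  then (armed ∨ fog ∨ key ∨ ready) forces ready = True.
All clauses satisfied.

lock: True; idle: True; fog: False; door: False; key: False; hot: False; valve: True; armed: False; ready: True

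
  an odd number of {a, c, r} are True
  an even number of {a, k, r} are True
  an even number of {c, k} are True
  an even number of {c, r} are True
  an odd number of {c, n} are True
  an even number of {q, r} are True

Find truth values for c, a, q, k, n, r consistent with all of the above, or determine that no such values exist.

UNSATISFIABLE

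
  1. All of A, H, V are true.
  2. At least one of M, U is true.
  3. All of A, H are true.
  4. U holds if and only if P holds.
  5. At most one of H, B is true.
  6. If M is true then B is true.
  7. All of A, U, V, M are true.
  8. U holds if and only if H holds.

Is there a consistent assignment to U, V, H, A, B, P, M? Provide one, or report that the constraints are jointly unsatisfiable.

UNSATISFIABLE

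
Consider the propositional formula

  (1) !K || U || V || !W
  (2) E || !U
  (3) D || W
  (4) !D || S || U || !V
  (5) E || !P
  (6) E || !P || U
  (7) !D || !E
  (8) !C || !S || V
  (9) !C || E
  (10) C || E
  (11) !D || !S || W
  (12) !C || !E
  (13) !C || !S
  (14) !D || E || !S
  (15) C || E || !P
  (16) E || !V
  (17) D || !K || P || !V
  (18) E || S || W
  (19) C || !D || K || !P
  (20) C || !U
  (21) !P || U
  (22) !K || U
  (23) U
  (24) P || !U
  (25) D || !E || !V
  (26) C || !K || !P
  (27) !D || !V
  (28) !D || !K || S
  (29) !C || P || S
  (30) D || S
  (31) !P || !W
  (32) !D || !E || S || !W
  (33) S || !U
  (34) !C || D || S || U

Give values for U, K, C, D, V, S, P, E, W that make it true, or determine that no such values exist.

Case U = True:
  (E || !U) forces E = True.
  (!D || !E) forces D = False.
  (D || W) forces W = True.
  (!C || !E) forces C = False.
  Clause (C || !U) is falsified — contradiction.
Case U = False:
  Clause (U) is falsified — contradiction.
Both cases fail, so the formula is unsatisfiable.

Unsatisfiable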